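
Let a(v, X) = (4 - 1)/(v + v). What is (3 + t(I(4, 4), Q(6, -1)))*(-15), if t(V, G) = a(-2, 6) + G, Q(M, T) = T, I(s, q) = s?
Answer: -75/4 ≈ -18.750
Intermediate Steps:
a(v, X) = 3/(2*v) (a(v, X) = 3/((2*v)) = 3*(1/(2*v)) = 3/(2*v))
t(V, G) = -¾ + G (t(V, G) = (3/2)/(-2) + G = (3/2)*(-½) + G = -¾ + G)
(3 + t(I(4, 4), Q(6, -1)))*(-15) = (3 + (-¾ - 1))*(-15) = (3 - 7/4)*(-15) = (5/4)*(-15) = -75/4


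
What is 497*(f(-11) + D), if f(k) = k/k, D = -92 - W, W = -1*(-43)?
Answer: -66598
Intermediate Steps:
W = 43
D = -135 (D = -92 - 1*43 = -92 - 43 = -135)
f(k) = 1
497*(f(-11) + D) = 497*(1 - 135) = 497*(-134) = -66598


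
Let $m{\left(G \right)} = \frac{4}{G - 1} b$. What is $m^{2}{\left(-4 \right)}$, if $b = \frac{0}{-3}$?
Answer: $0$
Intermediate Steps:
$b = 0$ ($b = 0 \left(- \frac{1}{3}\right) = 0$)
$m{\left(G \right)} = 0$ ($m{\left(G \right)} = \frac{4}{G - 1} \cdot 0 = \frac{4}{-1 + G} 0 = 0$)
$m^{2}{\left(-4 \right)} = 0^{2} = 0$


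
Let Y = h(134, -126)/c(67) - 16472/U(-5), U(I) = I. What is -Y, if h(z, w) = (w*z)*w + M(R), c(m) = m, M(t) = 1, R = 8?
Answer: -11740549/335 ≈ -35046.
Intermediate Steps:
h(z, w) = 1 + z*w**2 (h(z, w) = (w*z)*w + 1 = z*w**2 + 1 = 1 + z*w**2)
Y = 11740549/335 (Y = (1 + 134*(-126)**2)/67 - 16472/(-5) = (1 + 134*15876)*(1/67) - 16472*(-1/5) = (1 + 2127384)*(1/67) + 16472/5 = 2127385*(1/67) + 16472/5 = 2127385/67 + 16472/5 = 11740549/335 ≈ 35046.)
-Y = -1*11740549/335 = -11740549/335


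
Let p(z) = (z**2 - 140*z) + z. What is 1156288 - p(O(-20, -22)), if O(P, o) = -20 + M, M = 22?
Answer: 1156562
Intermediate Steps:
O(P, o) = 2 (O(P, o) = -20 + 22 = 2)
p(z) = z**2 - 139*z
1156288 - p(O(-20, -22)) = 1156288 - 2*(-139 + 2) = 1156288 - 2*(-137) = 1156288 - 1*(-274) = 1156288 + 274 = 1156562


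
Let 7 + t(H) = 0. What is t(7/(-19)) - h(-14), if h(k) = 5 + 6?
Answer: -18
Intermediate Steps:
t(H) = -7 (t(H) = -7 + 0 = -7)
h(k) = 11
t(7/(-19)) - h(-14) = -7 - 1*11 = -7 - 11 = -18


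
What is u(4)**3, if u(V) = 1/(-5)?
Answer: -1/125 ≈ -0.0080000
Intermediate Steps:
u(V) = -1/5
u(4)**3 = (-1/5)**3 = -1/125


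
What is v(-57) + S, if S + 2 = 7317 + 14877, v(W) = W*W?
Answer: 25441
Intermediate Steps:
v(W) = W**2
S = 22192 (S = -2 + (7317 + 14877) = -2 + 22194 = 22192)
v(-57) + S = (-57)**2 + 22192 = 3249 + 22192 = 25441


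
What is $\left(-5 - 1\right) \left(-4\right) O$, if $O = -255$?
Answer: $-6120$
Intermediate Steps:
$\left(-5 - 1\right) \left(-4\right) O = \left(-5 - 1\right) \left(-4\right) \left(-255\right) = \left(-6\right) \left(-4\right) \left(-255\right) = 24 \left(-255\right) = -6120$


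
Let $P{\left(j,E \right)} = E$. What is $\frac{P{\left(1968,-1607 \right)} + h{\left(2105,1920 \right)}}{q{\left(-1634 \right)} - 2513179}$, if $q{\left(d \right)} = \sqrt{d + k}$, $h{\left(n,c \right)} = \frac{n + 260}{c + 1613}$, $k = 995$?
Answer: $\frac{7131354006357}{11157335335020220} + \frac{8512749 i \sqrt{71}}{11157335335020220} \approx 0.00063916 + 6.4289 \cdot 10^{-9} i$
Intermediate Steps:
$h{\left(n,c \right)} = \frac{260 + n}{1613 + c}$
$q{\left(d \right)} = \sqrt{995 + d}$ ($q{\left(d \right)} = \sqrt{d + 995} = \sqrt{995 + d}$)
$\frac{P{\left(1968,-1607 \right)} + h{\left(2105,1920 \right)}}{q{\left(-1634 \right)} - 2513179} = \frac{-1607 + \frac{260 + 2105}{1613 + 1920}}{\sqrt{995 - 1634} - 2513179} = \frac{-1607 + \frac{1}{3533} \cdot 2365}{\sqrt{-639} - 2513179} = \frac{-1607 + \frac{1}{3533} \cdot 2365}{3 i \sqrt{71} - 2513179} = \frac{-1607 + \frac{2365}{3533}}{-2513179 + 3 i \sqrt{71}} = - \frac{5675166}{3533 \left(-2513179 + 3 i \sqrt{71}\right)}$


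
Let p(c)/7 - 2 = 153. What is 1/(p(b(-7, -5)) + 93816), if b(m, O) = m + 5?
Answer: 1/94901 ≈ 1.0537e-5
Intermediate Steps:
b(m, O) = 5 + m
p(c) = 1085 (p(c) = 14 + 7*153 = 14 + 1071 = 1085)
1/(p(b(-7, -5)) + 93816) = 1/(1085 + 93816) = 1/94901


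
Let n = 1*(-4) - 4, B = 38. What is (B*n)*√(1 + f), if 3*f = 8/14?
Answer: -1520*√21/21 ≈ -331.69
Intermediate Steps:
f = 4/21 (f = (8/14)/3 = (8*(1/14))/3 = (⅓)*(4/7) = 4/21 ≈ 0.19048)
n = -8 (n = -4 - 4 = -8)
(B*n)*√(1 + f) = (38*(-8))*√(1 + 4/21) = -1520*√21/21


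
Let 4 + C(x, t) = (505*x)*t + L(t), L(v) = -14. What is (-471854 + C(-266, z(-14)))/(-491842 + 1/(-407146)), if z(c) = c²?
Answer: 10911737544592/200251502933 ≈ 54.490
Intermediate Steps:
C(x, t) = -18 + 505*t*x (C(x, t) = -4 + ((505*x)*t - 14) = -4 + (505*t*x - 14) = -4 + (-14 + 505*t*x) = -18 + 505*t*x)
(-471854 + C(-266, z(-14)))/(-491842 + 1/(-407146)) = (-471854 + (-18 + 505*(-14)²*(-266)))/(-491842 + 1/(-407146)) = (-471854 + (-18 + 505*196*(-266)))/(-491842 - 1/407146) = (-471854 + (-18 - 26328680))/(-200251502933/407146) = (-471854 - 26328698)*(-407146/200251502933) = -26800552*(-407146/200251502933) = 10911737544592/200251502933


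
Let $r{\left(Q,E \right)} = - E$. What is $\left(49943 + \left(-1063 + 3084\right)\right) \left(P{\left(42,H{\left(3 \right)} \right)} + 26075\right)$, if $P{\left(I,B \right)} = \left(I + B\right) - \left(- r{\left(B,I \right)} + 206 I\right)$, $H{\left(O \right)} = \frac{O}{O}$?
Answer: $905420736$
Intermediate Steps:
$H{\left(O \right)} = 1$
$P{\left(I,B \right)} = B - 206 I$ ($P{\left(I,B \right)} = \left(I + B\right) - 207 I = \left(B + I\right) - 207 I = B - 206 I$)
$\left(49943 + \left(-1063 + 3084\right)\right) \left(P{\left(42,H{\left(3 \right)} \right)} + 26075\right) = \left(49943 + \left(-1063 + 3084\right)\right) \left(\left(1 - 8652\right) + 26075\right) = \left(49943 + 2021\right) \left(\left(1 - 8652\right) + 26075\right) = 51964 \left(-8651 + 26075\right) = 51964 \cdot 17424 = 905420736$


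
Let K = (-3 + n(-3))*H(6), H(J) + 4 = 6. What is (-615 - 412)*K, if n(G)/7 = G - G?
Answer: 6162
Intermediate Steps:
H(J) = 2 (H(J) = -4 + 6 = 2)
n(G) = 0 (n(G) = 7*(G - G) = 7*0 = 0)
K = -6 (K = (-3 + 0)*2 = -3*2 = -6)
(-615 - 412)*K = (-615 - 412)*(-6) = -1027*(-6) = 6162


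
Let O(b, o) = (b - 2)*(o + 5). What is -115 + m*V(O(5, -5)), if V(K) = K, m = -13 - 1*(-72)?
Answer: -115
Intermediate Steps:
m = 59 (m = -13 + 72 = 59)
O(b, o) = (-2 + b)*(5 + o)
-115 + m*V(O(5, -5)) = -115 + 59*(-10 - 2*(-5) + 5*5 + 5*(-5)) = -115 + 59*(-10 + 10 + 25 - 25) = -115 + 59*0 = -115 + 0 = -115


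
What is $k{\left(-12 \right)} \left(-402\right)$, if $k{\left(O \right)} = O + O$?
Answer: $9648$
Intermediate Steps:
$k{\left(O \right)} = 2 O$
$k{\left(-12 \right)} \left(-402\right) = 2 \left(-12\right) \left(-402\right) = \left(-24\right) \left(-402\right) = 9648$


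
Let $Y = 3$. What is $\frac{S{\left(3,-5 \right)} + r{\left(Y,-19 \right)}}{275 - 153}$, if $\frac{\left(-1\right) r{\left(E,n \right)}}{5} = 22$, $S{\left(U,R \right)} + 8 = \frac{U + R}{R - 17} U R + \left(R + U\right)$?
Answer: $- \frac{1335}{1342} \approx -0.99478$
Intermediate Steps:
$S{\left(U,R \right)} = -8 + R + U + \frac{R U \left(R + U\right)}{-17 + R}$ ($S{\left(U,R \right)} = -8 + \left(\frac{U + R}{R - 17} U R + \left(R + U\right)\right) = -8 + \left(\frac{R + U}{-17 + R} U R + \left(R + U\right)\right) = -8 + \left(\frac{U \left(R + U\right)}{-17 + R} R + \left(R + U\right)\right) = -8 + \left(\frac{R U \left(R + U\right)}{-17 + R} + \left(R + U\right)\right) = -8 + \left(R + U + \frac{R U \left(R + U\right)}{-17 + R}\right) = -8 + R + U + \frac{R U \left(R + U\right)}{-17 + R}$)
$r{\left(E,n \right)} = -110$ ($r{\left(E,n \right)} = \left(-5\right) 22 = -110$)
$\frac{S{\left(3,-5 \right)} + r{\left(Y,-19 \right)}}{275 - 153} = \frac{\frac{136 + \left(-5\right)^{2} - -125 - 51 - 15 - 5 \cdot 3^{2} + 3 \left(-5\right)^{2}}{-17 - 5} - 110}{275 - 153} = \frac{\frac{136 + 25 + 125 - 51 - 15 - 45 + 3 \cdot 25}{-22} - 110}{122} = \left(- \frac{136 + 25 + 125 - 51 - 15 - 45 + 75}{22} - 110\right) \frac{1}{122} = \left(\left(- \frac{1}{22}\right) 250 - 110\right) \frac{1}{122} = \left(- \frac{125}{11} - 110\right) \frac{1}{122} = \left(- \frac{1335}{11}\right) \frac{1}{122} = - \frac{1335}{1342}$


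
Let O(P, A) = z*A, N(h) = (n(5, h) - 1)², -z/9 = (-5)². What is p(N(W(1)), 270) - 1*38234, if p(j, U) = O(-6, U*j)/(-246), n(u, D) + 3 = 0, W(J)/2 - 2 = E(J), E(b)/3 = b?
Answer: -1405594/41 ≈ -34283.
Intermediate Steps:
E(b) = 3*b
W(J) = 4 + 6*J (W(J) = 4 + 2*(3*J) = 4 + 6*J)
n(u, D) = -3 (n(u, D) = -3 + 0 = -3)
z = -225 (z = -9*(-5)² = -9*25 = -225)
N(h) = 16 (N(h) = (-3 - 1)² = (-4)² = 16)
O(P, A) = -225*A
p(j, U) = 75*U*j/82 (p(j, U) = -225*U*j/(-246) = -225*U*j*(-1/246) = 75*U*j/82)
p(N(W(1)), 270) - 1*38234 = (75/82)*270*16 - 1*38234 = 162000/41 - 38234 = -1405594/41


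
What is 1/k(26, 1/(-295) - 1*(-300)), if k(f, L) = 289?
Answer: 1/289 ≈ 0.0034602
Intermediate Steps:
1/k(26, 1/(-295) - 1*(-300)) = 1/289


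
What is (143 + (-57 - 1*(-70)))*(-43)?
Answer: -6708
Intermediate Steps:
(143 + (-57 - 1*(-70)))*(-43) = (143 + (-57 + 70))*(-43) = (143 + 13)*(-43) = 156*(-43) = -6708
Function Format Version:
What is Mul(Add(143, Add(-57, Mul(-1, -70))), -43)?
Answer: -6708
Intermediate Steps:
Mul(Add(143, Add(-57, Mul(-1, -70))), -43) = Mul(Add(143, Add(-57, 70)), -43) = Mul(Add(143, 13), -43) = Mul(156, -43) = -6708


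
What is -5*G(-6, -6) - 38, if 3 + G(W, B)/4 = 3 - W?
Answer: -158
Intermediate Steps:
G(W, B) = -4*W (G(W, B) = -12 + 4*(3 - W) = -12 + (12 - 4*W) = -4*W)
-5*G(-6, -6) - 38 = -(-20)*(-6) - 38 = -5*24 - 38 = -120 - 38 = -158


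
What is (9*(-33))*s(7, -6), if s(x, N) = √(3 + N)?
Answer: -297*I*√3 ≈ -514.42*I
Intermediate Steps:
(9*(-33))*s(7, -6) = (9*(-33))*√(3 - 6) = -297*I*√3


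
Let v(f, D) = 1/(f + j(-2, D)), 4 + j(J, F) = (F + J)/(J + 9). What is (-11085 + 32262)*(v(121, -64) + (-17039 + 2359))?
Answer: -78030418947/251 ≈ -3.1088e+8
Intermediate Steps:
j(J, F) = -4 + (F + J)/(9 + J) (j(J, F) = -4 + (F + J)/(J + 9) = -4 + (F + J)/(9 + J))
v(f, D) = 1/(-30/7 + f + D/7) (v(f, D) = 1/(f + (-36 + D - 3*(-2))/(9 - 2)) = 1/(f + (-36 + D + 6)/7) = 1/(f + (-30 + D)/7) = 1/(f + (-30/7 + D/7)) = 1/(-30/7 + f + D/7))
(-11085 + 32262)*(v(121, -64) + (-17039 + 2359)) = (-11085 + 32262)*(7/(-30 - 64 + 7*121) + (-17039 + 2359)) = 21177*(7/(-30 - 64 + 847) - 14680) = 21177*(7/753 - 14680) = 21177*(-11054033/753) = -78030418947/251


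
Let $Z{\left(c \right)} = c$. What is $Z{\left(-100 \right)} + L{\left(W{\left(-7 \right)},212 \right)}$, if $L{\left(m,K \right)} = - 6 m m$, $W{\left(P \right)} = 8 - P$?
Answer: $-1450$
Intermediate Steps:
$L{\left(m,K \right)} = - 6 m^{2}$
$Z{\left(-100 \right)} + L{\left(W{\left(-7 \right)},212 \right)} = -100 - 6 \left(8 - -7\right)^{2} = -100 - 6 \left(8 + 7\right)^{2} = -100 - 6 \cdot 15^{2} = -100 - 1350 = -1450$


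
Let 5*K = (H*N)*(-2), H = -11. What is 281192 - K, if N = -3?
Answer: 1406026/5 ≈ 2.8121e+5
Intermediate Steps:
K = -66/5 (K = (-11*(-3)*(-2))/5 = (33*(-2))/5 = (⅕)*(-66) = -66/5 ≈ -13.200)
281192 - K = 281192 - 1*(-66/5) = 281192 + 66/5 = 1406026/5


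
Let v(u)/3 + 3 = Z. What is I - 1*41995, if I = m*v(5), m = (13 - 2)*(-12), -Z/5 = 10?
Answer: -21007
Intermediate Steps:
Z = -50 (Z = -5*10 = -50)
v(u) = -159 (v(u) = -9 + 3*(-50) = -9 - 150 = -159)
m = -132 (m = 11*(-12) = -132)
I = 20988 (I = -132*(-159) = 20988)
I - 1*41995 = 20988 - 1*41995 = 20988 - 41995 = -21007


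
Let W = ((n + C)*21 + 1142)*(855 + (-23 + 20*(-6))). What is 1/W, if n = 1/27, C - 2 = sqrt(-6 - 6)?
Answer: 95967/81259293352 - 1701*I*sqrt(3)/40629646676 ≈ 1.181e-6 - 7.2514e-8*I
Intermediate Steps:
C = 2 + 2*I*sqrt(3) (C = 2 + sqrt(-6 - 6) = 2 + sqrt(-12) = 2 + 2*I*sqrt(3) ≈ 2.0 + 3.4641*I)
n = 1/27 ≈ 0.037037
W = 7592056/9 + 29904*I*sqrt(3) (W = ((1/27 + (2 + 2*I*sqrt(3)))*21 + 1142)*(855 + (-23 + 20*(-6))) = ((55/27 + 2*I*sqrt(3))*21 + 1142)*(855 + (-23 - 120)) = ((385/9 + 42*I*sqrt(3)) + 1142)*(855 - 143) = (10663/9 + 42*I*sqrt(3))*712 = 7592056/9 + 29904*I*sqrt(3) ≈ 8.4356e+5 + 51795.0*I)
1/W = 1/(7592056/9 + 29904*I*sqrt(3))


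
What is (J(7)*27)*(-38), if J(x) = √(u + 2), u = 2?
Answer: -2052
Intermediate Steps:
J(x) = 2 (J(x) = √(2 + 2) = √4 = 2)
(J(7)*27)*(-38) = (2*27)*(-38) = 54*(-38) = -2052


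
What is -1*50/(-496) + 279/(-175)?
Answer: -64817/43400 ≈ -1.4935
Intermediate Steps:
-1*50/(-496) + 279/(-175) = -50*(-1/496) + 279*(-1/175) = 25/248 - 279/175 = -64817/43400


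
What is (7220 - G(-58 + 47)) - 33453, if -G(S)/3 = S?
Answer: -26266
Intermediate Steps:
G(S) = -3*S
(7220 - G(-58 + 47)) - 33453 = (7220 - (-3)*(-58 + 47)) - 33453 = (7220 - (-3)*(-11)) - 33453 = (7220 - 1*33) - 33453 = (7220 - 33) - 33453 = 7187 - 33453 = -26266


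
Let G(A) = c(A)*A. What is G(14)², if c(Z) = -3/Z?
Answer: 9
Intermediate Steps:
G(A) = -3 (G(A) = (-3/A)*A = -3)
G(14)² = (-3)² = 9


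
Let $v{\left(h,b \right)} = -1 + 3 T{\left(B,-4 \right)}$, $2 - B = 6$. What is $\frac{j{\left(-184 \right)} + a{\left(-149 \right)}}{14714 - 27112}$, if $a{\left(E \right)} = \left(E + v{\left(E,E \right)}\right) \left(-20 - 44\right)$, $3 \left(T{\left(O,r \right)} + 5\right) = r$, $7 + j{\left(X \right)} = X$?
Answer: $- \frac{10625}{12398} \approx -0.85699$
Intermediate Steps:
$B = -4$ ($B = 2 - 6 = -4$)
$j{\left(X \right)} = -7 + X$
$T{\left(O,r \right)} = -5 + \frac{r}{3}$
$v{\left(h,b \right)} = -20$ ($v{\left(h,b \right)} = -1 + 3 \left(-5 + \frac{1}{3} \left(-4\right)\right) = -1 + 3 \left(-5 - \frac{4}{3}\right) = -1 + 3 \left(- \frac{19}{3}\right) = -1 - 19 = -20$)
$a{\left(E \right)} = 1280 - 64 E$ ($a{\left(E \right)} = \left(E - 20\right) \left(-20 - 44\right) = \left(-20 + E\right) \left(-64\right) = 1280 - 64 E$)
$\frac{j{\left(-184 \right)} + a{\left(-149 \right)}}{14714 - 27112} = \frac{\left(-7 - 184\right) + \left(1280 - -9536\right)}{14714 - 27112} = \frac{-191 + \left(1280 + 9536\right)}{-12398} = \left(-191 + 10816\right) \left(- \frac{1}{12398}\right) = 10625 \left(- \frac{1}{12398}\right) = - \frac{10625}{12398}$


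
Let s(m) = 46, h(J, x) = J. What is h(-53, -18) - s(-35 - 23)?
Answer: -99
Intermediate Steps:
h(-53, -18) - s(-35 - 23) = -53 - 1*46 = -53 - 46 = -99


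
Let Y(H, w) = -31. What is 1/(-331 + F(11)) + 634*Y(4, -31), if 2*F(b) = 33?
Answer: -12362368/629 ≈ -19654.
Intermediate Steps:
F(b) = 33/2 (F(b) = (½)*33 = 33/2)
1/(-331 + F(11)) + 634*Y(4, -31) = 1/(-331 + 33/2) + 634*(-31) = 1/(-629/2) - 19654 = -2/629 - 19654 = -12362368/629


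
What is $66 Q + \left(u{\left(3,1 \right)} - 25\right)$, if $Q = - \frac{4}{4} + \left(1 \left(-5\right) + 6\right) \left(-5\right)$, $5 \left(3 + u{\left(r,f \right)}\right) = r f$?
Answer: $- \frac{2117}{5} \approx -423.4$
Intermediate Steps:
$u{\left(r,f \right)} = -3 + \frac{f r}{5}$ ($u{\left(r,f \right)} = -3 + \frac{r f}{5} = -3 + \frac{f r}{5}$)
$Q = -6$ ($Q = \left(-4\right) \frac{1}{4} + \left(-5 + 6\right) \left(-5\right) = -1 + 1 \left(-5\right) = -1 - 5 = -6$)
$66 Q + \left(u{\left(3,1 \right)} - 25\right) = 66 \left(-6\right) - \left(28 - \frac{3}{5}\right) = -396 + \left(\left(-3 + \frac{3}{5}\right) - 25\right) = -396 - \frac{137}{5} = - \frac{2117}{5}$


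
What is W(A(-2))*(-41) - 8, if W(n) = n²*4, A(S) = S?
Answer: -664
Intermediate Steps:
W(n) = 4*n²
W(A(-2))*(-41) - 8 = (4*(-2)²)*(-41) - 8 = (4*4)*(-41) - 8 = 16*(-41) - 8 = -656 - 8 = -664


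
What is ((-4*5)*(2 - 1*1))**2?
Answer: 400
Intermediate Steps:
((-4*5)*(2 - 1*1))**2 = (-20*(2 - 1))**2 = (-20*1)**2 = (-20)**2 = 400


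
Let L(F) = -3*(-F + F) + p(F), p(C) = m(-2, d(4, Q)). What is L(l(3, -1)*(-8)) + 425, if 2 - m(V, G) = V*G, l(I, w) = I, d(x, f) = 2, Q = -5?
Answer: 431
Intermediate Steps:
m(V, G) = 2 - G*V (m(V, G) = 2 - V*G = 2 - G*V)
p(C) = 6 (p(C) = 2 - 1*2*(-2) = 2 + 4 = 6)
L(F) = 6 (L(F) = -3*(-F + F) + 6 = -3*0 + 6 = 0 + 6 = 6)
L(l(3, -1)*(-8)) + 425 = 6 + 425 = 431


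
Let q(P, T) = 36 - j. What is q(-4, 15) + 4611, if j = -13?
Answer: 4660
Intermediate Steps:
q(P, T) = 49 (q(P, T) = 36 - 1*(-13) = 36 + 13 = 49)
q(-4, 15) + 4611 = 49 + 4611 = 4660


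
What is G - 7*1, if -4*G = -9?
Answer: -19/4 ≈ -4.7500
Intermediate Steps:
G = 9/4 (G = -¼*(-9) = 9/4 ≈ 2.2500)
G - 7*1 = 9/4 - 7*1 = 9/4 - 7 = -19/4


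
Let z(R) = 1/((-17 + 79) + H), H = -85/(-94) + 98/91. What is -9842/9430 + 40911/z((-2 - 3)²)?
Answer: 1160116776851/443210 ≈ 2.6175e+6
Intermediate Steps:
H = 2421/1222 (H = -85*(-1/94) + 98*(1/91) = 85/94 + 14/13 = 2421/1222 ≈ 1.9812)
z(R) = 1222/78185 (z(R) = 1/((-17 + 79) + 2421/1222) = 1/(62 + 2421/1222) = 1/(78185/1222) = 1222/78185)
-9842/9430 + 40911/z((-2 - 3)²) = -9842/9430 + 40911/(1222/78185) = -9842*1/9430 + 40911*(78185/1222) = -4921/4715 + 246048195/94 = 1160116776851/443210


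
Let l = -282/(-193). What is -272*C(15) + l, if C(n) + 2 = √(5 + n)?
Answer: 105274/193 - 544*√5 ≈ -670.96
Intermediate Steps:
l = 282/193 (l = -282*(-1/193) = 282/193 ≈ 1.4611)
C(n) = -2 + √(5 + n)
-272*C(15) + l = -272*(-2 + √(5 + 15)) + 282/193 = -272*(-2 + √20) + 282/193 = -272*(-2 + 2*√5) + 282/193 = (544 - 544*√5) + 282/193 = 105274/193 - 544*√5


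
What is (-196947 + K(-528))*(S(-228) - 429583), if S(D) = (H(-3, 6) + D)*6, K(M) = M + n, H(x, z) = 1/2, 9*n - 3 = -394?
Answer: 766081607368/9 ≈ 8.5120e+10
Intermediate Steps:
n = -391/9 (n = 1/3 + (1/9)*(-394) = 1/3 - 394/9 = -391/9 ≈ -43.444)
H(x, z) = 1/2 (H(x, z) = 1*(1/2) = 1/2)
K(M) = -391/9 + M (K(M) = M - 391/9 = -391/9 + M)
S(D) = 3 + 6*D (S(D) = (1/2 + D)*6 = 3 + 6*D)
(-196947 + K(-528))*(S(-228) - 429583) = (-196947 + (-391/9 - 528))*((3 + 6*(-228)) - 429583) = (-196947 - 5143/9)*((3 - 1368) - 429583) = -1777666*(-1365 - 429583)/9 = -1777666/9*(-430948) = 766081607368/9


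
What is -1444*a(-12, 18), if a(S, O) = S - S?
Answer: 0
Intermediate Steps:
a(S, O) = 0
-1444*a(-12, 18) = -1444*0 = 0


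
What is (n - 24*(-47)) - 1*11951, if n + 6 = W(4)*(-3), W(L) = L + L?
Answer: -10853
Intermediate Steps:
W(L) = 2*L
n = -30 (n = -6 + (2*4)*(-3) = -6 + 8*(-3) = -6 - 24 = -30)
(n - 24*(-47)) - 1*11951 = (-30 - 24*(-47)) - 1*11951 = (-30 + 1128) - 11951 = 1098 - 11951 = -10853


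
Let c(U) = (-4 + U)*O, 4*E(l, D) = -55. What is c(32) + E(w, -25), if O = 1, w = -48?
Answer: 57/4 ≈ 14.250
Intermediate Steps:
E(l, D) = -55/4 (E(l, D) = (¼)*(-55) = -55/4)
c(U) = -4 + U (c(U) = (-4 + U)*1 = -4 + U)
c(32) + E(w, -25) = (-4 + 32) - 55/4 = 28 - 55/4 = 57/4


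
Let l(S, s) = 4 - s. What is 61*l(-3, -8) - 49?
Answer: 683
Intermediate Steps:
61*l(-3, -8) - 49 = 61*(4 - 1*(-8)) - 49 = 61*(4 + 8) - 49 = 61*12 - 49 = 732 - 49 = 683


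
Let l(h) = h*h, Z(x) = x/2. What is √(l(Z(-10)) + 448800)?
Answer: 5*√17953 ≈ 669.94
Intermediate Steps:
Z(x) = x/2 (Z(x) = x*(½) = x/2)
l(h) = h²
√(l(Z(-10)) + 448800) = √(((½)*(-10))² + 448800) = √((-5)² + 448800) = √(25 + 448800) = √448825 = 5*√17953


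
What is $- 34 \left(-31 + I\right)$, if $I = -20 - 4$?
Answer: $1870$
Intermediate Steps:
$I = -24$
$- 34 \left(-31 + I\right) = - 34 \left(-31 - 24\right) = \left(-34\right) \left(-55\right) = 1870$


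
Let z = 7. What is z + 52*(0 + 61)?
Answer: 3179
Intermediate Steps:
z + 52*(0 + 61) = 7 + 52*(0 + 61) = 7 + 52*61 = 7 + 3172 = 3179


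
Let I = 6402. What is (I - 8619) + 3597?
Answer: 1380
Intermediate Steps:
(I - 8619) + 3597 = (6402 - 8619) + 3597 = -2217 + 3597 = 1380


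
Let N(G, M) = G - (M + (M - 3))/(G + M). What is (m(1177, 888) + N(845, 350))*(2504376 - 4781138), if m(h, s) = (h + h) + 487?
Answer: -10027026051626/1195 ≈ -8.3908e+9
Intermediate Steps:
N(G, M) = G - (-3 + 2*M)/(G + M) (N(G, M) = G - (M + (-3 + M))/(G + M) = G - (-3 + 2*M)/(G + M))
m(h, s) = 487 + 2*h (m(h, s) = 2*h + 487 = 487 + 2*h)
(m(1177, 888) + N(845, 350))*(2504376 - 4781138) = ((487 + 2*1177) + (3 + 845² - 2*350 + 845*350)/(845 + 350))*(2504376 - 4781138) = ((487 + 2354) + (3 + 714025 - 700 + 295750)/1195)*(-2276762) = (2841 + (1/1195)*1009078)*(-2276762) = (2841 + 1009078/1195)*(-2276762) = (4404073/1195)*(-2276762) = -10027026051626/1195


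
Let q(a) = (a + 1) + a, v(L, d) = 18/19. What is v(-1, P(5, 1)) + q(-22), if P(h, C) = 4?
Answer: -799/19 ≈ -42.053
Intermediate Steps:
v(L, d) = 18/19 (v(L, d) = 18*(1/19) = 18/19)
q(a) = 1 + 2*a (q(a) = (1 + a) + a = 1 + 2*a)
v(-1, P(5, 1)) + q(-22) = 18/19 + (1 + 2*(-22)) = 18/19 + (1 - 44) = 18/19 - 43 = -799/19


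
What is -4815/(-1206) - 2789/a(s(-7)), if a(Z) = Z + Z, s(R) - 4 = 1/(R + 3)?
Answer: -739427/2010 ≈ -367.87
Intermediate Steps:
s(R) = 4 + 1/(3 + R) (s(R) = 4 + 1/(R + 3) = 4 + 1/(3 + R))
a(Z) = 2*Z
-4815/(-1206) - 2789/a(s(-7)) = -4815/(-1206) - 2789*(3 - 7)/(2*(13 + 4*(-7))) = -4815*(-1/1206) - 2789*(-2/(13 - 28)) = 535/134 - 2789/(2*(-¼*(-15))) = 535/134 - 2789/(2*(15/4)) = 535/134 - 2789/15/2 = 535/134 - 2789*2/15 = 535/134 - 5578/15 = -739427/2010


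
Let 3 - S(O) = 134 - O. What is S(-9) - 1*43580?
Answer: -43720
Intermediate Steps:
S(O) = -131 + O (S(O) = 3 - (134 - O) = 3 + (-134 + O) = -131 + O)
S(-9) - 1*43580 = (-131 - 9) - 1*43580 = -140 - 43580 = -43720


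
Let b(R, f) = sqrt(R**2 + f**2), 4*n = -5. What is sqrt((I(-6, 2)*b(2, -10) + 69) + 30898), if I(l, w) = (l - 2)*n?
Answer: sqrt(30967 + 20*sqrt(26)) ≈ 176.26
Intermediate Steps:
n = -5/4 (n = (1/4)*(-5) = -5/4 ≈ -1.2500)
I(l, w) = 5/2 - 5*l/4 (I(l, w) = (l - 2)*(-5/4) = (-2 + l)*(-5/4) = 5/2 - 5*l/4)
sqrt((I(-6, 2)*b(2, -10) + 69) + 30898) = sqrt(((5/2 - 5/4*(-6))*sqrt(2**2 + (-10)**2) + 69) + 30898) = sqrt(((5/2 + 15/2)*sqrt(4 + 100) + 69) + 30898) = sqrt((10*sqrt(104) + 69) + 30898) = sqrt((10*(2*sqrt(26)) + 69) + 30898) = sqrt((20*sqrt(26) + 69) + 30898) = sqrt((69 + 20*sqrt(26)) + 30898) = sqrt(30967 + 20*sqrt(26))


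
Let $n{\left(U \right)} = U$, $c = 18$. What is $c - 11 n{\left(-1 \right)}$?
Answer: $29$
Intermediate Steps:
$c - 11 n{\left(-1 \right)} = 18 - -11 = 18 + 11 = 29$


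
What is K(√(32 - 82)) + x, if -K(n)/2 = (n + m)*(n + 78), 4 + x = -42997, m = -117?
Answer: -24649 + 390*I*√2 ≈ -24649.0 + 551.54*I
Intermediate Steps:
x = -43001 (x = -4 - 42997 = -43001)
K(n) = -2*(-117 + n)*(78 + n) (K(n) = -2*(n - 117)*(n + 78) = -2*(-117 + n)*(78 + n))
K(√(32 - 82)) + x = (18252 - 2*(√(32 - 82))² + 78*√(32 - 82)) - 43001 = (18252 - 2*(√(-50))² + 78*√(-50)) - 43001 = (18252 - 2*(5*I*√2)² + 78*(5*I*√2)) - 43001 = (18252 - 2*(-50) + 390*I*√2) - 43001 = (18252 + 100 + 390*I*√2) - 43001 = (18352 + 390*I*√2) - 43001 = -24649 + 390*I*√2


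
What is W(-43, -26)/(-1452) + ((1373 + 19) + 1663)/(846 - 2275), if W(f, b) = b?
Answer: -2199353/1037454 ≈ -2.1200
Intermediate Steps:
W(-43, -26)/(-1452) + ((1373 + 19) + 1663)/(846 - 2275) = -26/(-1452) + ((1373 + 19) + 1663)/(846 - 2275) = -26*(-1/1452) + (1392 + 1663)/(-1429) = 13/726 + 3055*(-1/1429) = 13/726 - 3055/1429 = -2199353/1037454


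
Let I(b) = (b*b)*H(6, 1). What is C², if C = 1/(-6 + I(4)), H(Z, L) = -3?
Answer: 1/2916 ≈ 0.00034294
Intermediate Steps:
I(b) = -3*b² (I(b) = (b*b)*(-3) = b²*(-3) = -3*b²)
C = -1/54 (C = 1/(-6 - 3*4²) = 1/(-6 - 3*16) = 1/(-6 - 48) = 1/(-54) = -1/54 ≈ -0.018519)
C² = (-1/54)² = 1/2916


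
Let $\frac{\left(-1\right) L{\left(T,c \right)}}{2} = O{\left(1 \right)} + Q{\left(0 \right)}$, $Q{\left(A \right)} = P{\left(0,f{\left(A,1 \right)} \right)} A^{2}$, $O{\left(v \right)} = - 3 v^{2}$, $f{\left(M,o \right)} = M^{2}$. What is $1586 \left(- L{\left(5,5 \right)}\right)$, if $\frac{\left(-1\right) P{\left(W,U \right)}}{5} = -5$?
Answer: $-9516$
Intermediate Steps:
$P{\left(W,U \right)} = 25$ ($P{\left(W,U \right)} = \left(-5\right) \left(-5\right) = 25$)
$Q{\left(A \right)} = 25 A^{2}$
$L{\left(T,c \right)} = 6$ ($L{\left(T,c \right)} = - 2 \left(- 3 \cdot 1^{2} + 25 \cdot 0^{2}\right) = - 2 \left(\left(-3\right) 1 + 25 \cdot 0\right) = - 2 \left(-3 + 0\right) = \left(-2\right) \left(-3\right) = 6$)
$1586 \left(- L{\left(5,5 \right)}\right) = 1586 \left(\left(-1\right) 6\right) = 1586 \left(-6\right) = -9516$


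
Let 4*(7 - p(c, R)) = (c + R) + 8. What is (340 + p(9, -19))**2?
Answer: 483025/4 ≈ 1.2076e+5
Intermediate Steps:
p(c, R) = 5 - R/4 - c/4 (p(c, R) = 7 - ((c + R) + 8)/4 = 7 - ((R + c) + 8)/4 = 7 - (8 + R + c)/4 = 7 + (-2 - R/4 - c/4) = 5 - R/4 - c/4)
(340 + p(9, -19))**2 = (340 + (5 - 1/4*(-19) - 1/4*9))**2 = (340 + (5 + 19/4 - 9/4))**2 = (340 + 15/2)**2 = (695/2)**2 = 483025/4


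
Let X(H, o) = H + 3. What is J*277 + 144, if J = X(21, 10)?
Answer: 6792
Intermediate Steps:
X(H, o) = 3 + H
J = 24 (J = 3 + 21 = 24)
J*277 + 144 = 24*277 + 144 = 6648 + 144 = 6792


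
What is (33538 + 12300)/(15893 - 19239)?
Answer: -22919/1673 ≈ -13.699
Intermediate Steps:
(33538 + 12300)/(15893 - 19239) = 45838/(-3346) = 45838*(-1/3346) = -22919/1673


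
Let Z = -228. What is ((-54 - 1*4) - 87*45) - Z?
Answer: -3745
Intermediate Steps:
((-54 - 1*4) - 87*45) - Z = ((-54 - 1*4) - 87*45) - 1*(-228) = ((-54 - 4) - 3915) + 228 = (-58 - 3915) + 228 = -3973 + 228 = -3745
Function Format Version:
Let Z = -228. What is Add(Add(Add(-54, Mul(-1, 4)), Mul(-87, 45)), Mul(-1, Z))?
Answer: -3745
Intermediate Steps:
Add(Add(Add(-54, Mul(-1, 4)), Mul(-87, 45)), Mul(-1, Z)) = Add(Add(Add(-54, Mul(-1, 4)), Mul(-87, 45)), Mul(-1, -228)) = Add(Add(Add(-54, -4), -3915), 228) = Add(Add(-58, -3915), 228) = Add(-3973, 228) = -3745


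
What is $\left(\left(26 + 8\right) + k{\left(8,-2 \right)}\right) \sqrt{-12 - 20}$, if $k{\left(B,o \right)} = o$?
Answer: $128 i \sqrt{2} \approx 181.02 i$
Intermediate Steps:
$\left(\left(26 + 8\right) + k{\left(8,-2 \right)}\right) \sqrt{-12 - 20} = \left(\left(26 + 8\right) - 2\right) \sqrt{-12 - 20} = \left(34 - 2\right) \sqrt{-32} = 32 \cdot 4 i \sqrt{2} = 128 i \sqrt{2}$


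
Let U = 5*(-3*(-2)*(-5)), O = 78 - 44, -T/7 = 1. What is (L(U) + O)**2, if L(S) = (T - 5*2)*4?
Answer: 1156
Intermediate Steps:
T = -7 (T = -7*1 = -7)
O = 34
U = -150 (U = 5*(6*(-5)) = 5*(-30) = -150)
L(S) = -68 (L(S) = (-7 - 5*2)*4 = (-7 - 10)*4 = -17*4 = -68)
(L(U) + O)**2 = (-68 + 34)**2 = (-34)**2 = 1156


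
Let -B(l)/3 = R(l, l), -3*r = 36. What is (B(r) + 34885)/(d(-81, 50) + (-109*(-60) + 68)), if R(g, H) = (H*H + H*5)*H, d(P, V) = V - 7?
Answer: 37909/6651 ≈ 5.6997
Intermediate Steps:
d(P, V) = -7 + V
r = -12 (r = -⅓*36 = -12)
R(g, H) = H*(H² + 5*H) (R(g, H) = (H² + 5*H)*H = H*(H² + 5*H))
B(l) = -3*l²*(5 + l)
(B(r) + 34885)/(d(-81, 50) + (-109*(-60) + 68)) = (3*(-12)²*(-5 - 1*(-12)) + 34885)/((-7 + 50) + (-109*(-60) + 68)) = (3*144*(-5 + 12) + 34885)/(43 + (6540 + 68)) = (3*144*7 + 34885)/(43 + 6608) = (3024 + 34885)/6651 = 37909*(1/6651) = 37909/6651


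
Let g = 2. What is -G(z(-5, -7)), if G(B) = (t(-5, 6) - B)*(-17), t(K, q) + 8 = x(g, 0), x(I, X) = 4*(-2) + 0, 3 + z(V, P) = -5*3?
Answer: 34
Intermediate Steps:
z(V, P) = -18 (z(V, P) = -3 - 5*3 = -3 - 15 = -18)
x(I, X) = -8 (x(I, X) = -8 + 0 = -8)
t(K, q) = -16 (t(K, q) = -8 - 8 = -16)
G(B) = 272 + 17*B (G(B) = (-16 - B)*(-17) = 272 + 17*B)
-G(z(-5, -7)) = -(272 + 17*(-18)) = -(272 - 306) = -1*(-34) = 34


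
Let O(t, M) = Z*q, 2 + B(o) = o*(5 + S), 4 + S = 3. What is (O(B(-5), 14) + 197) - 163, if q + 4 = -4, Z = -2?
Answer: 50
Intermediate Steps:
S = -1 (S = -4 + 3 = -1)
q = -8 (q = -4 - 4 = -8)
B(o) = -2 + 4*o (B(o) = -2 + o*(5 - 1) = -2 + o*4 = -2 + 4*o)
O(t, M) = 16 (O(t, M) = -2*(-8) = 16)
(O(B(-5), 14) + 197) - 163 = (16 + 197) - 163 = 213 - 163 = 50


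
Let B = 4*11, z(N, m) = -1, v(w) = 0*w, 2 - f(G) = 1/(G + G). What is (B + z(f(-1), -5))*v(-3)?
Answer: 0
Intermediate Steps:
f(G) = 2 - 1/(2*G) (f(G) = 2 - 1/(G + G) = 2 - 1/(2*G))
v(w) = 0
B = 44
(B + z(f(-1), -5))*v(-3) = (44 - 1)*0 = 43*0 = 0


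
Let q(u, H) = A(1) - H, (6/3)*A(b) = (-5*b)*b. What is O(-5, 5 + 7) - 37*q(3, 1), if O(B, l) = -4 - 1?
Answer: 249/2 ≈ 124.50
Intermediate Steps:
A(b) = -5*b²/2 (A(b) = ((-5*b)*b)/2 = (-5*b²)/2 = -5*b²/2)
q(u, H) = -5/2 - H (q(u, H) = -5/2*1² - H = -5/2*1 - H = -5/2 - H)
O(B, l) = -5
O(-5, 5 + 7) - 37*q(3, 1) = -5 - 37*(-5/2 - 1*1) = -5 - 37*(-5/2 - 1) = -5 - 37*(-7/2) = -5 + 259/2 = 249/2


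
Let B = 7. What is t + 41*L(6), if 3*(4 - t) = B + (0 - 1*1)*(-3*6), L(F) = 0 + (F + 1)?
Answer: 848/3 ≈ 282.67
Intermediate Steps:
L(F) = 1 + F (L(F) = 0 + (1 + F) = 1 + F)
t = -13/3 (t = 4 - (7 + (0 - 1*1)*(-3*6))/3 = 4 - (7 + (0 - 1)*(-18))/3 = 4 - (7 - 1*(-18))/3 = 4 - (7 + 18)/3 = 4 - ⅓*25 = 4 - 25/3 = -13/3 ≈ -4.3333)
t + 41*L(6) = -13/3 + 41*(1 + 6) = -13/3 + 41*7 = -13/3 + 287 = 848/3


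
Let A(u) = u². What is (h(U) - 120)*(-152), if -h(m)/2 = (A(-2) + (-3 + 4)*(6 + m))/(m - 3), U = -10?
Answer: 18240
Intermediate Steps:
h(m) = -2*(10 + m)/(-3 + m) (h(m) = -2*((-2)² + (-3 + 4)*(6 + m))/(m - 3) = -2*(4 + 1*(6 + m))/(-3 + m) = -2*(4 + (6 + m))/(-3 + m) = -2*(10 + m)/(-3 + m))
(h(U) - 120)*(-152) = (2*(-10 - 1*(-10))/(-3 - 10) - 120)*(-152) = (2*(-10 + 10)/(-13) - 120)*(-152) = (2*(-1/13)*0 - 120)*(-152) = (0 - 120)*(-152) = -120*(-152) = 18240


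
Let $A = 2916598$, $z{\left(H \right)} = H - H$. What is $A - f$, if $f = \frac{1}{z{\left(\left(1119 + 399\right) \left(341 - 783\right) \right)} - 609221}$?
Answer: $\frac{1776852750159}{609221} \approx 2.9166 \cdot 10^{6}$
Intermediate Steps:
$z{\left(H \right)} = 0$
$f = - \frac{1}{609221}$ ($f = \frac{1}{0 - 609221} = \frac{1}{-609221} = - \frac{1}{609221} \approx -1.6414 \cdot 10^{-6}$)
$A - f = 2916598 - - \frac{1}{609221} = 2916598 + \frac{1}{609221} = \frac{1776852750159}{609221}$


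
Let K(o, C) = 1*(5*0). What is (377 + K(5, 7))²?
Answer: 142129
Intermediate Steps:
K(o, C) = 0 (K(o, C) = 1*0 = 0)
(377 + K(5, 7))² = (377 + 0)² = 377² = 142129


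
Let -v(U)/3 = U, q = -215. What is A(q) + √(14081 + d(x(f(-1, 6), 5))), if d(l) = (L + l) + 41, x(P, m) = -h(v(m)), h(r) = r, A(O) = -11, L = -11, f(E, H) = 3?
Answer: -11 + √14126 ≈ 107.85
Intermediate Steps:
v(U) = -3*U
x(P, m) = 3*m (x(P, m) = -(-3)*m = 3*m)
d(l) = 30 + l (d(l) = (-11 + l) + 41 = 30 + l)
A(q) + √(14081 + d(x(f(-1, 6), 5))) = -11 + √(14081 + (30 + 3*5)) = -11 + √(14081 + (30 + 15)) = -11 + √(14081 + 45) = -11 + √14126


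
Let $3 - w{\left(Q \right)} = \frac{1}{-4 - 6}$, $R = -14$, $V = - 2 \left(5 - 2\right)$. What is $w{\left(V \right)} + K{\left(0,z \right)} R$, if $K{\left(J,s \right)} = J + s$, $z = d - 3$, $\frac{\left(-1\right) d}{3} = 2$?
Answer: $\frac{1291}{10} \approx 129.1$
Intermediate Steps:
$d = -6$ ($d = \left(-3\right) 2 = -6$)
$V = -6$ ($V = \left(-2\right) 3 = -6$)
$z = -9$ ($z = -6 - 3 = -9$)
$w{\left(Q \right)} = \frac{31}{10}$ ($w{\left(Q \right)} = 3 - \frac{1}{-4 - 6} = 3 - \frac{1}{-10} = 3 - - \frac{1}{10} = 3 + \frac{1}{10} = \frac{31}{10}$)
$w{\left(V \right)} + K{\left(0,z \right)} R = \frac{31}{10} + \left(0 - 9\right) \left(-14\right) = \frac{31}{10} - -126 = \frac{31}{10} + 126 = \frac{1291}{10}$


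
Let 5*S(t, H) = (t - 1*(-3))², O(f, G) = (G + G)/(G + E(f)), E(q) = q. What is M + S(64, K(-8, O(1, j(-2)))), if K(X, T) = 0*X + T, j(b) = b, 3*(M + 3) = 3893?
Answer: 32887/15 ≈ 2192.5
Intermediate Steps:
M = 3884/3 (M = -3 + (⅓)*3893 = -3 + 3893/3 = 3884/3 ≈ 1294.7)
O(f, G) = 2*G/(G + f) (O(f, G) = (G + G)/(G + f) = (2*G)/(G + f) = 2*G/(G + f))
K(X, T) = T (K(X, T) = 0 + T = T)
S(t, H) = (3 + t)²/5 (S(t, H) = (t - 1*(-3))²/5 = (t + 3)²/5 = (3 + t)²/5)
M + S(64, K(-8, O(1, j(-2)))) = 3884/3 + (3 + 64)²/5 = 3884/3 + (⅕)*67² = 3884/3 + (⅕)*4489 = 3884/3 + 4489/5 = 32887/15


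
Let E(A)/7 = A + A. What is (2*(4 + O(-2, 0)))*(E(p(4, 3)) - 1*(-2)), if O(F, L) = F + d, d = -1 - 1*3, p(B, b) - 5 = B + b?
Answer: -680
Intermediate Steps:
p(B, b) = 5 + B + b (p(B, b) = 5 + (B + b) = 5 + B + b)
E(A) = 14*A (E(A) = 7*(A + A) = 7*(2*A) = 14*A)
d = -4 (d = -1 - 3 = -4)
O(F, L) = -4 + F (O(F, L) = F - 4 = -4 + F)
(2*(4 + O(-2, 0)))*(E(p(4, 3)) - 1*(-2)) = (2*(4 + (-4 - 2)))*(14*(5 + 4 + 3) - 1*(-2)) = (2*(4 - 6))*(14*12 + 2) = (2*(-2))*(168 + 2) = -4*170 = -680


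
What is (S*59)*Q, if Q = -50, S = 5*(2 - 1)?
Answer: -14750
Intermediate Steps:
S = 5 (S = 5*1 = 5)
(S*59)*Q = (5*59)*(-50) = 295*(-50) = -14750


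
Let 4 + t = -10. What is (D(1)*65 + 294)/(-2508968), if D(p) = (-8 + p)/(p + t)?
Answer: -47/358424 ≈ -0.00013113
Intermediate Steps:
t = -14 (t = -4 - 10 = -14)
D(p) = (-8 + p)/(-14 + p) (D(p) = (-8 + p)/(p - 14) = (-8 + p)/(-14 + p))
(D(1)*65 + 294)/(-2508968) = (((-8 + 1)/(-14 + 1))*65 + 294)/(-2508968) = ((-7/(-13))*65 + 294)*(-1/2508968) = (-1/13*(-7)*65 + 294)*(-1/2508968) = ((7/13)*65 + 294)*(-1/2508968) = (35 + 294)*(-1/2508968) = 329*(-1/2508968) = -47/358424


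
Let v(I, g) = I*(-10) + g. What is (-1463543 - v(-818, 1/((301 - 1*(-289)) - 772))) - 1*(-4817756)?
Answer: 608978007/182 ≈ 3.3460e+6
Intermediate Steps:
v(I, g) = g - 10*I (v(I, g) = -10*I + g = g - 10*I)
(-1463543 - v(-818, 1/((301 - 1*(-289)) - 772))) - 1*(-4817756) = (-1463543 - (1/((301 - 1*(-289)) - 772) - 10*(-818))) - 1*(-4817756) = (-1463543 - (1/((301 + 289) - 772) + 8180)) + 4817756 = (-1463543 - (1/(590 - 772) + 8180)) + 4817756 = (-1463543 - (1/(-182) + 8180)) + 4817756 = (-1463543 - (-1/182 + 8180)) + 4817756 = (-1463543 - 1*1488759/182) + 4817756 = (-1463543 - 1488759/182) + 4817756 = -267853585/182 + 4817756 = 608978007/182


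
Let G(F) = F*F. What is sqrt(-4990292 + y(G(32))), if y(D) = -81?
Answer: I*sqrt(4990373) ≈ 2233.9*I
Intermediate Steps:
G(F) = F**2
sqrt(-4990292 + y(G(32))) = sqrt(-4990292 - 81) = sqrt(-4990373) = I*sqrt(4990373)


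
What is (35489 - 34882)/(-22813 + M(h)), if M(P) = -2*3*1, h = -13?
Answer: -607/22819 ≈ -0.026601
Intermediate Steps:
M(P) = -6 (M(P) = -6*1 = -6)
(35489 - 34882)/(-22813 + M(h)) = (35489 - 34882)/(-22813 - 6) = 607/(-22819) = 607*(-1/22819) = -607/22819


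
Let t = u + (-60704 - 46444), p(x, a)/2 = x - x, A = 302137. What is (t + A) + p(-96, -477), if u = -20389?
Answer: 174600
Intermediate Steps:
p(x, a) = 0 (p(x, a) = 2*(x - x) = 2*0 = 0)
t = -127537 (t = -20389 + (-60704 - 46444) = -20389 - 107148 = -127537)
(t + A) + p(-96, -477) = (-127537 + 302137) + 0 = 174600 + 0 = 174600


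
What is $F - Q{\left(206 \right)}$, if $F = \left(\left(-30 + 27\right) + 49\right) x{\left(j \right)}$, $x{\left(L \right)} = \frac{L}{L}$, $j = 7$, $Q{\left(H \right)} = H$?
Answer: $-160$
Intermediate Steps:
$x{\left(L \right)} = 1$
$F = 46$ ($F = \left(\left(-30 + 27\right) + 49\right) 1 = \left(-3 + 49\right) 1 = 46 \cdot 1 = 46$)
$F - Q{\left(206 \right)} = 46 - 206 = -160$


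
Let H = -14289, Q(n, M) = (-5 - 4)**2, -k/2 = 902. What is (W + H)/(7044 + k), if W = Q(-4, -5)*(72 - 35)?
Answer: -2823/1310 ≈ -2.1550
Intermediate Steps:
k = -1804 (k = -2*902 = -1804)
Q(n, M) = 81 (Q(n, M) = (-9)**2 = 81)
W = 2997 (W = 81*(72 - 35) = 81*37 = 2997)
(W + H)/(7044 + k) = (2997 - 14289)/(7044 - 1804) = -11292/5240 = -11292*1/5240 = -2823/1310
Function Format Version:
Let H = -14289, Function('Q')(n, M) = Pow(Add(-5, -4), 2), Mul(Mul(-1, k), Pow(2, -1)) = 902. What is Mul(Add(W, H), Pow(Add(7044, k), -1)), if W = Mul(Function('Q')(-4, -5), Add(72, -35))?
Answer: Rational(-2823, 1310) ≈ -2.1550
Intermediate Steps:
k = -1804 (k = Mul(-2, 902) = -1804)
Function('Q')(n, M) = 81 (Function('Q')(n, M) = Pow(-9, 2) = 81)
W = 2997 (W = Mul(81, Add(72, -35)) = Mul(81, 37) = 2997)
Mul(Add(W, H), Pow(Add(7044, k), -1)) = Mul(Add(2997, -14289), Pow(Add(7044, -1804), -1)) = Mul(-11292, Pow(5240, -1)) = Mul(-11292, Rational(1, 5240)) = Rational(-2823, 1310)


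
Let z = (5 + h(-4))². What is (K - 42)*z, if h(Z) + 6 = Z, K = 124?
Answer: 2050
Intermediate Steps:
h(Z) = -6 + Z
z = 25 (z = (5 + (-6 - 4))² = (5 - 10)² = (-5)² = 25)
(K - 42)*z = (124 - 42)*25 = 82*25 = 2050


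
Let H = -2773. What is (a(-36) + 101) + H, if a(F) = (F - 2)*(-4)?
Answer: -2520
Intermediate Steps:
a(F) = 8 - 4*F (a(F) = (-2 + F)*(-4) = 8 - 4*F)
(a(-36) + 101) + H = ((8 - 4*(-36)) + 101) - 2773 = ((8 + 144) + 101) - 2773 = (152 + 101) - 2773 = 253 - 2773 = -2520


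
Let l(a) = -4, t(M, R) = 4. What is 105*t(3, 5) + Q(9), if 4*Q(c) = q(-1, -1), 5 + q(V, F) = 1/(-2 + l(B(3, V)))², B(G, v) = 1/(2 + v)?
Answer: 60301/144 ≈ 418.76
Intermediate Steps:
q(V, F) = -179/36 (q(V, F) = -5 + 1/(-2 - 4)² = -5 + 1/(-6)² = -5 + 1/36 = -179/36)
Q(c) = -179/144 (Q(c) = (¼)*(-179/36) = -179/144)
105*t(3, 5) + Q(9) = 105*4 - 179/144 = 420 - 179/144 = 60301/144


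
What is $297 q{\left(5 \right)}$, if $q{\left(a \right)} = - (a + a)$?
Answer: $-2970$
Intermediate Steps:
$q{\left(a \right)} = - 2 a$
$297 q{\left(5 \right)} = 297 \left(\left(-2\right) 5\right) = 297 \left(-10\right) = -2970$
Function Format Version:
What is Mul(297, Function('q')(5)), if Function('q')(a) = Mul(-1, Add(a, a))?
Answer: -2970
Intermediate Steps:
Function('q')(a) = Mul(-2, a) (Function('q')(a) = Mul(-1, Mul(2, a)) = Mul(-2, a))
Mul(297, Function('q')(5)) = Mul(297, Mul(-2, 5)) = Mul(297, -10) = -2970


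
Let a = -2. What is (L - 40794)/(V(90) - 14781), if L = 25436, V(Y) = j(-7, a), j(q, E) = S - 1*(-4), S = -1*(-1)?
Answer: 7679/7388 ≈ 1.0394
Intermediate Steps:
S = 1
j(q, E) = 5 (j(q, E) = 1 - 1*(-4) = 1 + 4 = 5)
V(Y) = 5
(L - 40794)/(V(90) - 14781) = (25436 - 40794)/(5 - 14781) = -15358/(-14776) = -15358*(-1/14776) = 7679/7388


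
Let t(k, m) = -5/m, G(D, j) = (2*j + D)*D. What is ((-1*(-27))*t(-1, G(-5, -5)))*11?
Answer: -99/5 ≈ -19.800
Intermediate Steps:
G(D, j) = D*(D + 2*j) (G(D, j) = (D + 2*j)*D = D*(D + 2*j))
((-1*(-27))*t(-1, G(-5, -5)))*11 = ((-1*(-27))*(-5*(-1/(5*(-5 + 2*(-5))))))*11 = (27*(-5*(-1/(5*(-5 - 10)))))*11 = (27*(-5/((-5*(-15)))))*11 = (27*(-5/75))*11 = (27*(-5*1/75))*11 = (27*(-1/15))*11 = -9/5*11 = -99/5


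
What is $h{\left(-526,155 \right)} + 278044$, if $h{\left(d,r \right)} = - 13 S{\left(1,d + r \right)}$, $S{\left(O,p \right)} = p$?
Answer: $282867$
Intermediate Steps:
$h{\left(d,r \right)} = - 13 d - 13 r$ ($h{\left(d,r \right)} = - 13 \left(d + r\right) = - 13 d - 13 r$)
$h{\left(-526,155 \right)} + 278044 = \left(\left(-13\right) \left(-526\right) - 2015\right) + 278044 = \left(6838 - 2015\right) + 278044 = 4823 + 278044 = 282867$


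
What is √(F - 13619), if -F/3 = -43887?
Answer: √118042 ≈ 343.57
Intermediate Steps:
F = 131661 (F = -3*(-43887) = 131661)
√(F - 13619) = √(131661 - 13619) = √118042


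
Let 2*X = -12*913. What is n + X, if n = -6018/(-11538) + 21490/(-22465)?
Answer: -47333892217/8640039 ≈ -5478.4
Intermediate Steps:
X = -5478 (X = (-12*913)/2 = (1/2)*(-10956) = -5478)
n = -3758575/8640039 (n = -6018*(-1/11538) + 21490*(-1/22465) = 1003/1923 - 4298/4493 = -3758575/8640039 ≈ -0.43502)
n + X = -3758575/8640039 - 5478 = -47333892217/8640039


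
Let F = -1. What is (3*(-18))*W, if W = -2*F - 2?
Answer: 0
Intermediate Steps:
W = 0 (W = -2*(-1) - 2 = 2 - 2 = 0)
(3*(-18))*W = (3*(-18))*0 = -54*0 = 0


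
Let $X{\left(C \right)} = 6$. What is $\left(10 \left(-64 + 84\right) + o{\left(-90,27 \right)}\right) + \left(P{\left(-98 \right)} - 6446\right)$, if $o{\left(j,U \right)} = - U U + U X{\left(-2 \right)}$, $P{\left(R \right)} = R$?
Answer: $-6911$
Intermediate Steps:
$o{\left(j,U \right)} = - U^{2} + 6 U$ ($o{\left(j,U \right)} = - U U + U 6 = - U^{2} + 6 U$)
$\left(10 \left(-64 + 84\right) + o{\left(-90,27 \right)}\right) + \left(P{\left(-98 \right)} - 6446\right) = \left(10 \left(-64 + 84\right) + 27 \left(6 - 27\right)\right) - 6544 = \left(10 \cdot 20 + 27 \left(6 - 27\right)\right) - 6544 = \left(200 + 27 \left(-21\right)\right) - 6544 = \left(200 - 567\right) - 6544 = -367 - 6544 = -6911$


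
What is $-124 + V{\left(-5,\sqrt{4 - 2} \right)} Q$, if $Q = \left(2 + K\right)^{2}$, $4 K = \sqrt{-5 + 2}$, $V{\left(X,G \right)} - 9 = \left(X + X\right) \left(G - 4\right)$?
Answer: $-124 + \frac{\left(8 + i \sqrt{3}\right)^{2} \left(49 - 10 \sqrt{2}\right)}{16} \approx 8.8956 + 60.376 i$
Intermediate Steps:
$V{\left(X,G \right)} = 9 + 2 X \left(-4 + G\right)$ ($V{\left(X,G \right)} = 9 + \left(X + X\right) \left(G - 4\right) = 9 + 2 X \left(-4 + G\right)$)
$K = \frac{i \sqrt{3}}{4}$ ($K = \frac{\sqrt{-5 + 2}}{4} = \frac{\sqrt{-3}}{4} = \frac{i \sqrt{3}}{4} \approx 0.43301 i$)
$Q = \left(2 + \frac{i \sqrt{3}}{4}\right)^{2} \approx 3.8125 + 1.732 i$
$-124 + V{\left(-5,\sqrt{4 - 2} \right)} Q = -124 + \left(9 - -40 + 2 \sqrt{4 - 2} \left(-5\right)\right) \left(\frac{61}{16} + i \sqrt{3}\right) = -124 + \left(9 + 40 + 2 \sqrt{2} \left(-5\right)\right) \left(\frac{61}{16} + i \sqrt{3}\right) = -124 + \left(9 + 40 - 10 \sqrt{2}\right) \left(\frac{61}{16} + i \sqrt{3}\right) = -124 + \left(49 - 10 \sqrt{2}\right) \left(\frac{61}{16} + i \sqrt{3}\right)$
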